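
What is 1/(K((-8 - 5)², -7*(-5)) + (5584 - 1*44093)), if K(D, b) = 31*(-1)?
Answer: -1/38540 ≈ -2.5947e-5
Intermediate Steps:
K(D, b) = -31
1/(K((-8 - 5)², -7*(-5)) + (5584 - 1*44093)) = 1/(-31 + (5584 - 1*44093)) = 1/(-31 + (5584 - 44093)) = 1/(-31 - 38509) = 1/(-38540) = -1/38540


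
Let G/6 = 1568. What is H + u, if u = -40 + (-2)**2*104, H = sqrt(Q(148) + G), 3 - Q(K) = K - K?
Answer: 376 + sqrt(9411) ≈ 473.01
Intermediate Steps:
G = 9408 (G = 6*1568 = 9408)
Q(K) = 3 (Q(K) = 3 - (K - K) = 3 - 1*0 = 3 + 0 = 3)
H = sqrt(9411) (H = sqrt(3 + 9408) = sqrt(9411) ≈ 97.010)
u = 376 (u = -40 + 4*104 = -40 + 416 = 376)
H + u = sqrt(9411) + 376 = 376 + sqrt(9411)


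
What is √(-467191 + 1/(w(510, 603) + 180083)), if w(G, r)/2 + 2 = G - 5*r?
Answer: 3*I*√1591001029085698/175069 ≈ 683.51*I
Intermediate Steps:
w(G, r) = -4 - 10*r + 2*G (w(G, r) = -4 + 2*(G - 5*r) = -4 + (-10*r + 2*G) = -4 - 10*r + 2*G)
√(-467191 + 1/(w(510, 603) + 180083)) = √(-467191 + 1/((-4 - 10*603 + 2*510) + 180083)) = √(-467191 + 1/((-4 - 6030 + 1020) + 180083)) = √(-467191 + 1/(-5014 + 180083)) = √(-467191 + 1/175069) = √(-81790661178/175069) = 3*I*√1591001029085698/175069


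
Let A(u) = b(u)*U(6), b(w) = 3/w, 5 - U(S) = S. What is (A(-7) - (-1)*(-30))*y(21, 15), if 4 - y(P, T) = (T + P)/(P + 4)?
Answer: -13248/175 ≈ -75.703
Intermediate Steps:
U(S) = 5 - S
y(P, T) = 4 - (P + T)/(4 + P) (y(P, T) = 4 - (T + P)/(P + 4) = 4 - (P + T)/(4 + P))
A(u) = -3/u (A(u) = (3/u)*(5 - 1*6) = (3/u)*(5 - 6) = (3/u)*(-1) = -3/u)
(A(-7) - (-1)*(-30))*y(21, 15) = (-3/(-7) - (-1)*(-30))*((16 - 1*15 + 3*21)/(4 + 21)) = (-3*(-⅐) - 1*30)*((16 - 15 + 63)/25) = (3/7 - 30)*((1/25)*64) = -207/7*64/25 = -13248/175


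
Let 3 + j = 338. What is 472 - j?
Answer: 137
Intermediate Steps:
j = 335 (j = -3 + 338 = 335)
472 - j = 472 - 1*335 = 472 - 335 = 137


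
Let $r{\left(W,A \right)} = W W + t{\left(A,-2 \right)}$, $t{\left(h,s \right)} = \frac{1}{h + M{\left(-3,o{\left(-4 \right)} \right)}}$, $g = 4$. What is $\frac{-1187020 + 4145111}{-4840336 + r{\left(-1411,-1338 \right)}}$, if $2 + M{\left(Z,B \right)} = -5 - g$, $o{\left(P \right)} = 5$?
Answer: $- \frac{3990464759}{3843860836} \approx -1.0381$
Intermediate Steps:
$M{\left(Z,B \right)} = -11$ ($M{\left(Z,B \right)} = -2 - 9 = -11$)
$t{\left(h,s \right)} = \frac{1}{-11 + h}$ ($t{\left(h,s \right)} = \frac{1}{h - 11} = \frac{1}{-11 + h}$)
$r{\left(W,A \right)} = W^{2} + \frac{1}{-11 + A}$ ($r{\left(W,A \right)} = W W + \frac{1}{-11 + A} = W^{2} + \frac{1}{-11 + A}$)
$\frac{-1187020 + 4145111}{-4840336 + r{\left(-1411,-1338 \right)}} = \frac{-1187020 + 4145111}{-4840336 + \frac{1 + \left(-1411\right)^{2} \left(-11 - 1338\right)}{-11 - 1338}} = \frac{2958091}{-4840336 + \frac{1 + 1990921 \left(-1349\right)}{-1349}} = \frac{2958091}{-4840336 - \frac{1 - 2685752429}{1349}} = \frac{2958091}{-4840336 - - \frac{2685752428}{1349}} = \frac{2958091}{-4840336 + \frac{2685752428}{1349}} = \frac{2958091}{- \frac{3843860836}{1349}} = 2958091 \left(- \frac{1349}{3843860836}\right) = - \frac{3990464759}{3843860836}$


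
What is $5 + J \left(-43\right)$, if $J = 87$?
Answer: $-3736$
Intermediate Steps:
$5 + J \left(-43\right) = 5 + 87 \left(-43\right) = 5 - 3741 = -3736$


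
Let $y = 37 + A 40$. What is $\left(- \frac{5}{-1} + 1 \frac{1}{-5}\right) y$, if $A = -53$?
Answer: $- \frac{49992}{5} \approx -9998.4$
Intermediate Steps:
$y = -2083$ ($y = 37 - 2120 = -2083$)
$\left(- \frac{5}{-1} + 1 \frac{1}{-5}\right) y = \left(- \frac{5}{-1} + 1 \frac{1}{-5}\right) \left(-2083\right) = \left(\left(-5\right) \left(-1\right) + 1 \left(- \frac{1}{5}\right)\right) \left(-2083\right) = \left(5 - \frac{1}{5}\right) \left(-2083\right) = \frac{24}{5} \left(-2083\right) = - \frac{49992}{5}$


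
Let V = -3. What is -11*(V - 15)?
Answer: 198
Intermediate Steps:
-11*(V - 15) = -11*(-3 - 15) = -11*(-18) = 198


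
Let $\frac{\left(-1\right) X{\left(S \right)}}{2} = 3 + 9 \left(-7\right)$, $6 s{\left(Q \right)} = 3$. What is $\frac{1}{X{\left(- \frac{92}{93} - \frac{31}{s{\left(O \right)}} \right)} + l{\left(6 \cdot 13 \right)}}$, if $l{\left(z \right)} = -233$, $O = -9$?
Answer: $- \frac{1}{113} \approx -0.0088496$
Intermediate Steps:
$s{\left(Q \right)} = \frac{1}{2}$ ($s{\left(Q \right)} = \frac{1}{6} \cdot 3 = \frac{1}{2}$)
$X{\left(S \right)} = 120$ ($X{\left(S \right)} = - 2 \left(3 + 9 \left(-7\right)\right) = - 2 \left(3 - 63\right) = \left(-2\right) \left(-60\right) = 120$)
$\frac{1}{X{\left(- \frac{92}{93} - \frac{31}{s{\left(O \right)}} \right)} + l{\left(6 \cdot 13 \right)}} = \frac{1}{120 - 233} = \frac{1}{-113} = - \frac{1}{113}$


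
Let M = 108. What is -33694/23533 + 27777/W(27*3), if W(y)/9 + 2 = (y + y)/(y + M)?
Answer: -1526052985/564792 ≈ -2702.0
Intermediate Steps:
W(y) = -18 + 18*y/(108 + y) (W(y) = -18 + 9*((y + y)/(y + 108)) = -18 + 9*((2*y)/(108 + y)) = -18 + 9*(2*y/(108 + y)) = -18 + 18*y/(108 + y))
-33694/23533 + 27777/W(27*3) = -33694/23533 + 27777/((-1944/(108 + 27*3))) = -33694*1/23533 + 27777/((-1944/(108 + 81))) = -33694/23533 + 27777/((-1944/189)) = -33694/23533 + 27777/((-1944*1/189)) = -33694/23533 + 27777/(-72/7) = -33694/23533 + 27777*(-7/72) = -33694/23533 - 64813/24 = -1526052985/564792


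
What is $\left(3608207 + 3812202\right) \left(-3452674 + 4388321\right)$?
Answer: $6942883419623$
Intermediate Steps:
$\left(3608207 + 3812202\right) \left(-3452674 + 4388321\right) = 7420409 \cdot 935647 = 6942883419623$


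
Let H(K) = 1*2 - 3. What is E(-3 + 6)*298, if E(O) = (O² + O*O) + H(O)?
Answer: 5066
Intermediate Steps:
H(K) = -1 (H(K) = 2 - 3 = -1)
E(O) = -1 + 2*O² (E(O) = (O² + O*O) - 1 = (O² + O²) - 1 = 2*O² - 1 = -1 + 2*O²)
E(-3 + 6)*298 = (-1 + 2*(-3 + 6)²)*298 = (-1 + 2*3²)*298 = (-1 + 2*9)*298 = (-1 + 18)*298 = 17*298 = 5066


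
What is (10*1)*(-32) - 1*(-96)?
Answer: -224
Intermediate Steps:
(10*1)*(-32) - 1*(-96) = 10*(-32) + 96 = -320 + 96 = -224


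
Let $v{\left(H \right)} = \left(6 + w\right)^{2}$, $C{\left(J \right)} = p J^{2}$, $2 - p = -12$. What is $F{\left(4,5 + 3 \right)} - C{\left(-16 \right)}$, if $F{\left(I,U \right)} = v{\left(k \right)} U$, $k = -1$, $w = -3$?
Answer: $-3512$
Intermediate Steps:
$p = 14$ ($p = 2 - -12 = 2 + 12 = 14$)
$C{\left(J \right)} = 14 J^{2}$
$v{\left(H \right)} = 9$ ($v{\left(H \right)} = \left(6 - 3\right)^{2} = 3^{2} = 9$)
$F{\left(I,U \right)} = 9 U$
$F{\left(4,5 + 3 \right)} - C{\left(-16 \right)} = 9 \left(5 + 3\right) - 14 \left(-16\right)^{2} = 9 \cdot 8 - 14 \cdot 256 = 72 - 3584 = -3512$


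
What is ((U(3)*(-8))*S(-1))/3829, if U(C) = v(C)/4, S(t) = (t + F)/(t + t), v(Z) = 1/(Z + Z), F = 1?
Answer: 0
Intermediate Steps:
v(Z) = 1/(2*Z)
S(t) = (1 + t)/(2*t) (S(t) = (t + 1)/(t + t) = (1 + t)/((2*t)) = (1 + t)*(1/(2*t)) = (1 + t)/(2*t))
U(C) = 1/(8*C) (U(C) = (1/(2*C))/4 = (1/(2*C))*(1/4) = 1/(8*C))
((U(3)*(-8))*S(-1))/3829 = ((((1/8)/3)*(-8))*((1/2)*(1 - 1)/(-1)))/3829 = ((((1/8)*(1/3))*(-8))*((1/2)*(-1)*0))*(1/3829) = (((1/24)*(-8))*0)*(1/3829) = -1/3*0*(1/3829) = 0*(1/3829) = 0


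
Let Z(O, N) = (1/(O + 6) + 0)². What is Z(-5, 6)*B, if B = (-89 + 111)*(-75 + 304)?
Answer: 5038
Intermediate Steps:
Z(O, N) = (6 + O)⁻² (Z(O, N) = (1/(6 + O) + 0)² = (1/(6 + O))² = (6 + O)⁻²)
B = 5038 (B = 22*229 = 5038)
Z(-5, 6)*B = 5038/(6 - 5)² = 5038/1² = 1*5038 = 5038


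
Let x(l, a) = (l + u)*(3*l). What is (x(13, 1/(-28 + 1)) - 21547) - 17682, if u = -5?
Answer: -38917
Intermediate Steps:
x(l, a) = 3*l*(-5 + l) (x(l, a) = (l - 5)*(3*l) = (-5 + l)*(3*l) = 3*l*(-5 + l))
(x(13, 1/(-28 + 1)) - 21547) - 17682 = (3*13*(-5 + 13) - 21547) - 17682 = (3*13*8 - 21547) - 17682 = (312 - 21547) - 17682 = -21235 - 17682 = -38917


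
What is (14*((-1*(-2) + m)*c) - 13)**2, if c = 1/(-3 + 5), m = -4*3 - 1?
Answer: 8100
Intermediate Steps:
m = -13 (m = -12 - 1 = -13)
c = 1/2 ≈ 0.50000
(14*((-1*(-2) + m)*c) - 13)**2 = (14*((-1*(-2) - 13)*(1/2)) - 13)**2 = (14*((2 - 13)*(1/2)) - 13)**2 = (14*(-11*1/2) - 13)**2 = (14*(-11/2) - 13)**2 = (-77 - 13)**2 = (-90)**2 = 8100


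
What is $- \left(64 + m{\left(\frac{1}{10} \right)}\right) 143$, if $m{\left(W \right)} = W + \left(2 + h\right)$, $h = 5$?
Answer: $- \frac{101673}{10} \approx -10167.0$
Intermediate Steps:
$m{\left(W \right)} = 7 + W$ ($m{\left(W \right)} = W + \left(2 + 5\right) = W + 7 = 7 + W$)
$- \left(64 + m{\left(\frac{1}{10} \right)}\right) 143 = - \left(64 + \left(7 + \frac{1}{10}\right)\right) 143 = - \left(64 + \frac{71}{10}\right) 143 = - \frac{711 \cdot 143}{10} = \left(-1\right) \frac{101673}{10} = - \frac{101673}{10}$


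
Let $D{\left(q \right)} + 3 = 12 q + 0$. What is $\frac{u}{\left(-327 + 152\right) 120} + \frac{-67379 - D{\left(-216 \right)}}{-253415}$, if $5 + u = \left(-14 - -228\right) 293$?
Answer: $- \frac{968526417}{354781000} \approx -2.7299$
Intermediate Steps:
$u = 62697$ ($u = -5 + \left(-14 - -228\right) 293 = -5 + \left(-14 + 228\right) 293 = -5 + 214 \cdot 293 = -5 + 62702 = 62697$)
$D{\left(q \right)} = -3 + 12 q$ ($D{\left(q \right)} = -3 + \left(12 q + 0\right) = -3 + 12 q$)
$\frac{u}{\left(-327 + 152\right) 120} + \frac{-67379 - D{\left(-216 \right)}}{-253415} = \frac{62697}{\left(-327 + 152\right) 120} + \frac{-67379 - \left(-3 + 12 \left(-216\right)\right)}{-253415} = \frac{62697}{\left(-175\right) 120} + \left(-67379 - \left(-3 - 2592\right)\right) \left(- \frac{1}{253415}\right) = \frac{62697}{-21000} + \left(-67379 - -2595\right) \left(- \frac{1}{253415}\right) = 62697 \left(- \frac{1}{21000}\right) + \left(-67379 + 2595\right) \left(- \frac{1}{253415}\right) = - \frac{20899}{7000} - - \frac{64784}{253415} = - \frac{20899}{7000} + \frac{64784}{253415} = - \frac{968526417}{354781000}$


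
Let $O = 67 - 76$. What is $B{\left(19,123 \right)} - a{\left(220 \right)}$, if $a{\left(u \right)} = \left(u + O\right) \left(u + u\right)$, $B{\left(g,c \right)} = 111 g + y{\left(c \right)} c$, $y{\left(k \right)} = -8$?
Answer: $-91715$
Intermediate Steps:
$O = -9$
$B{\left(g,c \right)} = - 8 c + 111 g$ ($B{\left(g,c \right)} = 111 g - 8 c = - 8 c + 111 g$)
$a{\left(u \right)} = 2 u \left(-9 + u\right)$ ($a{\left(u \right)} = \left(u - 9\right) \left(u + u\right) = \left(-9 + u\right) 2 u = 2 u \left(-9 + u\right)$)
$B{\left(19,123 \right)} - a{\left(220 \right)} = \left(\left(-8\right) 123 + 111 \cdot 19\right) - 2 \cdot 220 \left(-9 + 220\right) = \left(-984 + 2109\right) - 2 \cdot 220 \cdot 211 = 1125 - 92840 = -91715$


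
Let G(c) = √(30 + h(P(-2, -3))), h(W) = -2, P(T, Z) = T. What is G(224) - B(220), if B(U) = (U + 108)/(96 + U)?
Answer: -82/79 + 2*√7 ≈ 4.2535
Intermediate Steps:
B(U) = (108 + U)/(96 + U)
G(c) = 2*√7 (G(c) = √(30 - 2) = √28 = 2*√7)
G(224) - B(220) = 2*√7 - (108 + 220)/(96 + 220) = 2*√7 - 328/316 = 2*√7 - 1*82/79 = 2*√7 - 82/79 = -82/79 + 2*√7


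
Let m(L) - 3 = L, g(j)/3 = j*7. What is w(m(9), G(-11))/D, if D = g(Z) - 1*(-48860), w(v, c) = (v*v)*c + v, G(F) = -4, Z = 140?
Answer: -141/12950 ≈ -0.010888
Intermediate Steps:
g(j) = 21*j (g(j) = 3*(j*7) = 3*(7*j) = 21*j)
m(L) = 3 + L
w(v, c) = v + c*v**2 (w(v, c) = v**2*c + v = c*v**2 + v = v + c*v**2)
D = 51800 (D = 21*140 - 1*(-48860) = 2940 + 48860 = 51800)
w(m(9), G(-11))/D = ((3 + 9)*(1 - 4*(3 + 9)))/51800 = (12*(1 - 4*12))*(1/51800) = (12*(1 - 48))*(1/51800) = (12*(-47))*(1/51800) = -564*1/51800 = -141/12950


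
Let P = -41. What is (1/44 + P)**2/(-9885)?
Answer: -1083603/6379120 ≈ -0.16987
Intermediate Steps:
(1/44 + P)**2/(-9885) = (1/44 - 41)**2/(-9885) = (1/44 - 41)**2*(-1/9885) = (-1803/44)**2*(-1/9885) = (3250809/1936)*(-1/9885) = -1083603/6379120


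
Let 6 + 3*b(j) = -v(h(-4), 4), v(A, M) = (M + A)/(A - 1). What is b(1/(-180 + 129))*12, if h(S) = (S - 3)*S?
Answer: -776/27 ≈ -28.741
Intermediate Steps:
h(S) = S*(-3 + S) (h(S) = (-3 + S)*S = S*(-3 + S))
v(A, M) = (A + M)/(-1 + A)
b(j) = -194/81 (b(j) = -2 + (-(-4*(-3 - 4) + 4)/(-1 - 4*(-3 - 4)))/3 = -2 + (-(-4*(-7) + 4)/(-1 - 4*(-7)))/3 = -2 + (-(28 + 4)/(-1 + 28))/3 = -2 + (-32/27)/3 = -2 + (-1*32/27)/3 = -2 + (⅓)*(-32/27) = -2 - 32/81 = -194/81)
b(1/(-180 + 129))*12 = -194/81*12 = -776/27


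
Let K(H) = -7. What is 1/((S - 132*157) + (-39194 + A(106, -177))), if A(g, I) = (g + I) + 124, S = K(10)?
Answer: -1/59872 ≈ -1.6702e-5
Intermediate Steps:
S = -7
A(g, I) = 124 + I + g (A(g, I) = (I + g) + 124 = 124 + I + g)
1/((S - 132*157) + (-39194 + A(106, -177))) = 1/((-7 - 132*157) + (-39194 + (124 - 177 + 106))) = 1/((-7 - 20724) + (-39194 + 53)) = 1/(-20731 - 39141) = 1/(-59872) = -1/59872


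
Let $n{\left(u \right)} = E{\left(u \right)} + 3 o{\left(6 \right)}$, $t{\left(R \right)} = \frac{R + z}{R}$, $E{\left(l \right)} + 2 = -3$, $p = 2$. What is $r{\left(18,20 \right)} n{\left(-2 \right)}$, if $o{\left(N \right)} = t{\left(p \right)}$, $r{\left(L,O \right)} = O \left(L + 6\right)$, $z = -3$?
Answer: $-3120$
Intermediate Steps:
$E{\left(l \right)} = -5$ ($E{\left(l \right)} = -2 - 3 = -5$)
$r{\left(L,O \right)} = O \left(6 + L\right)$
$t{\left(R \right)} = \frac{-3 + R}{R}$ ($t{\left(R \right)} = \frac{R - 3}{R} = \frac{-3 + R}{R}$)
$o{\left(N \right)} = - \frac{1}{2}$ ($o{\left(N \right)} = \frac{-3 + 2}{2} = \frac{1}{2} \left(-1\right) = - \frac{1}{2}$)
$n{\left(u \right)} = - \frac{13}{2}$ ($n{\left(u \right)} = -5 + 3 \left(- \frac{1}{2}\right) = -5 - \frac{3}{2} = - \frac{13}{2}$)
$r{\left(18,20 \right)} n{\left(-2 \right)} = 20 \left(6 + 18\right) \left(- \frac{13}{2}\right) = 20 \cdot 24 \left(- \frac{13}{2}\right) = 480 \left(- \frac{13}{2}\right) = -3120$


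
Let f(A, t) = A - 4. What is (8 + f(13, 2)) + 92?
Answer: 109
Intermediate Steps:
f(A, t) = -4 + A
(8 + f(13, 2)) + 92 = (8 + (-4 + 13)) + 92 = (8 + 9) + 92 = 17 + 92 = 109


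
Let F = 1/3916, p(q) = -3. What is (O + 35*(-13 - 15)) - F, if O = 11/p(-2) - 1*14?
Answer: -11720591/11748 ≈ -997.67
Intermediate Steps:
F = 1/3916 ≈ 0.00025536
O = -53/3 (O = 11/(-3) - 1*14 = 11*(-1/3) - 14 = -11/3 - 14 = -53/3 ≈ -17.667)
(O + 35*(-13 - 15)) - F = (-53/3 + 35*(-13 - 15)) - 1*1/3916 = (-53/3 + 35*(-28)) - 1/3916 = (-53/3 - 980) - 1/3916 = -2993/3 - 1/3916 = -11720591/11748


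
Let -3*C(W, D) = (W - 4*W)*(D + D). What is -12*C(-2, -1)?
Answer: -48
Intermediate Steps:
C(W, D) = 2*D*W (C(W, D) = -(W - 4*W)*(D + D)/3 = -(-3*W)*2*D/3 = -(-2)*D*W = 2*D*W)
-12*C(-2, -1) = -24*(-1)*(-2) = -12*4 = -48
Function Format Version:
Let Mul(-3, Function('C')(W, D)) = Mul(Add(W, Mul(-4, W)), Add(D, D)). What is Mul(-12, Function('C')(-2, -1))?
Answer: -48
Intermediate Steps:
Function('C')(W, D) = Mul(2, D, W) (Function('C')(W, D) = Mul(Rational(-1, 3), Mul(Add(W, Mul(-4, W)), Add(D, D))) = Mul(Rational(-1, 3), Mul(Mul(-3, W), Mul(2, D))) = Mul(Rational(-1, 3), Mul(-6, D, W)) = Mul(2, D, W))
Mul(-12, Function('C')(-2, -1)) = Mul(-12, Mul(2, -1, -2)) = Mul(-12, 4) = -48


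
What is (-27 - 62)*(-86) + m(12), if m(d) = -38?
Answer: 7616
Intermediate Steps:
(-27 - 62)*(-86) + m(12) = (-27 - 62)*(-86) - 38 = -89*(-86) - 38 = 7654 - 38 = 7616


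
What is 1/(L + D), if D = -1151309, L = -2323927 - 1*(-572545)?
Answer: -1/2902691 ≈ -3.4451e-7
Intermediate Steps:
L = -1751382 (L = -2323927 + 572545 = -1751382)
1/(L + D) = 1/(-1751382 - 1151309) = 1/(-2902691) = -1/2902691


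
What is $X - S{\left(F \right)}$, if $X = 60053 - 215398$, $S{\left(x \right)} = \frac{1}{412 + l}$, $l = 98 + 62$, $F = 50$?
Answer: $- \frac{88857341}{572} \approx -1.5535 \cdot 10^{5}$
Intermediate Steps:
$l = 160$
$S{\left(x \right)} = \frac{1}{572}$ ($S{\left(x \right)} = \frac{1}{412 + 160} = \frac{1}{572}$)
$X = -155345$
$X - S{\left(F \right)} = -155345 - \frac{1}{572} = - \frac{88857341}{572}$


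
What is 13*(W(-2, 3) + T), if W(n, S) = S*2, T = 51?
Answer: 741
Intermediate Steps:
W(n, S) = 2*S
13*(W(-2, 3) + T) = 13*(2*3 + 51) = 13*(6 + 51) = 13*57 = 741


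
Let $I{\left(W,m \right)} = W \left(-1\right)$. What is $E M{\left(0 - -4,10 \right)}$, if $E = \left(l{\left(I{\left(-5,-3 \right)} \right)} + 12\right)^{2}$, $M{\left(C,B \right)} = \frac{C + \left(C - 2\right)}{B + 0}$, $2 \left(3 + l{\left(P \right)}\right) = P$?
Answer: $\frac{1587}{20} \approx 79.35$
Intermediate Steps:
$I{\left(W,m \right)} = - W$
$l{\left(P \right)} = -3 + \frac{P}{2}$
$M{\left(C,B \right)} = \frac{-2 + 2 C}{B}$ ($M{\left(C,B \right)} = \frac{C + \left(-2 + C\right)}{B} = \frac{-2 + 2 C}{B}$)
$E = \frac{529}{4}$ ($E = \left(\left(-3 + \frac{\left(-1\right) \left(-5\right)}{2}\right) + 12\right)^{2} = \left(\left(-3 + \frac{1}{2} \cdot 5\right) + 12\right)^{2} = \left(\left(-3 + \frac{5}{2}\right) + 12\right)^{2} = \left(- \frac{1}{2} + 12\right)^{2} = \left(\frac{23}{2}\right)^{2} = \frac{529}{4} \approx 132.25$)
$E M{\left(0 - -4,10 \right)} = \frac{529 \frac{2 \left(-1 + \left(0 - -4\right)\right)}{10}}{4} = \frac{529 \cdot 2 \cdot \frac{1}{10} \left(-1 + \left(0 + 4\right)\right)}{4} = \frac{529 \cdot 2 \cdot \frac{1}{10} \left(-1 + 4\right)}{4} = \frac{529 \cdot 2 \cdot \frac{1}{10} \cdot 3}{4} = \frac{529}{4} \cdot \frac{3}{5} = \frac{1587}{20}$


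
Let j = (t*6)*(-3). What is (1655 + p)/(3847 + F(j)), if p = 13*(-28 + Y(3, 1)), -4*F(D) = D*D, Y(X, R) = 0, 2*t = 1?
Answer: 5164/15307 ≈ 0.33736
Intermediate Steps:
t = ½ (t = (½)*1 = ½ ≈ 0.50000)
j = -9 (j = ((½)*6)*(-3) = 3*(-3) = -9)
F(D) = -D²/4 (F(D) = -D*D/4 = -D²/4)
p = -364 (p = 13*(-28 + 0) = 13*(-28) = -364)
(1655 + p)/(3847 + F(j)) = (1655 - 364)/(3847 - ¼*(-9)²) = 1291/(3847 - ¼*81) = 1291/(3847 - 81/4) = 1291/(15307/4) = 1291*(4/15307) = 5164/15307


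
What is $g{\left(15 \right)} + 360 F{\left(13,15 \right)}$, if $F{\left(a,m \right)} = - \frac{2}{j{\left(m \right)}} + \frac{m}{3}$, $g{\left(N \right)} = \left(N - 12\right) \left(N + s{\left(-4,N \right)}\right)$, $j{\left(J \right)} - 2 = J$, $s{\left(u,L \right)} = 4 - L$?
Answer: $\frac{30084}{17} \approx 1769.6$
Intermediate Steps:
$j{\left(J \right)} = 2 + J$
$g{\left(N \right)} = -48 + 4 N$ ($g{\left(N \right)} = \left(N - 12\right) \left(N - \left(-4 + N\right)\right) = \left(-12 + N\right) 4 = -48 + 4 N$)
$F{\left(a,m \right)} = - \frac{2}{2 + m} + \frac{m}{3}$
$g{\left(15 \right)} + 360 F{\left(13,15 \right)} = \left(-48 + 4 \cdot 15\right) + 360 \frac{-6 + 15 \left(2 + 15\right)}{3 \left(2 + 15\right)} = \left(-48 + 60\right) + 360 \frac{-6 + 15 \cdot 17}{3 \cdot 17} = 12 + 360 \cdot \frac{1}{3} \cdot \frac{1}{17} \left(-6 + 255\right) = 12 + 360 \cdot \frac{1}{3} \cdot \frac{1}{17} \cdot 249 = 12 + 360 \cdot \frac{83}{17} = 12 + \frac{29880}{17} = \frac{30084}{17}$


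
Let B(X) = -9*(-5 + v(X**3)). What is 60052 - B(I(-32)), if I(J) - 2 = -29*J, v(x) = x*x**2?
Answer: 4683699746896385637000060007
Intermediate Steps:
v(x) = x**3
I(J) = 2 - 29*J
B(X) = 45 - 9*X**9 (B(X) = -9*(-5 + (X**3)**3) = -9*(-5 + X**9) = 45 - 9*X**9)
60052 - B(I(-32)) = 60052 - (45 - 9*(2 - 29*(-32))**9) = 60052 - (45 - 9*(2 + 928)**9) = 60052 - (45 - 9*930**9) = 60052 - (45 - 9*520411082988487293000000000) = 60052 - (45 - 4683699746896385637000000000) = 60052 - 1*(-4683699746896385636999999955) = 60052 + 4683699746896385636999999955 = 4683699746896385637000060007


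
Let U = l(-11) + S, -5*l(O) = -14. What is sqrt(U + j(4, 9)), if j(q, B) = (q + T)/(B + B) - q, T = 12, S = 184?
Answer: sqrt(41330)/15 ≈ 13.553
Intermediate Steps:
l(O) = 14/5 (l(O) = -1/5*(-14) = 14/5)
j(q, B) = -q + (12 + q)/(2*B) (j(q, B) = (q + 12)/(B + B) - q = (12 + q)/((2*B)) - q = (12 + q)*(1/(2*B)) - q = (12 + q)/(2*B) - q = -q + (12 + q)/(2*B))
U = 934/5 (U = 14/5 + 184 = 934/5 ≈ 186.80)
sqrt(U + j(4, 9)) = sqrt(934/5 + (6 + (1/2)*4 - 1*9*4)/9) = sqrt(934/5 + (6 + 2 - 36)/9) = sqrt(934/5 + (1/9)*(-28)) = sqrt(934/5 - 28/9) = sqrt(8266/45) = sqrt(41330)/15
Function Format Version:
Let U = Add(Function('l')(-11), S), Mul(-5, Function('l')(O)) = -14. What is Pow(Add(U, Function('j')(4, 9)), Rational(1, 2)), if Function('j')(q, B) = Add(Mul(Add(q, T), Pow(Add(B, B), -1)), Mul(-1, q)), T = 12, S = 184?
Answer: Mul(Rational(1, 15), Pow(41330, Rational(1, 2))) ≈ 13.553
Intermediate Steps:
Function('l')(O) = Rational(14, 5) (Function('l')(O) = Mul(Rational(-1, 5), -14) = Rational(14, 5))
Function('j')(q, B) = Add(Mul(-1, q), Mul(Rational(1, 2), Pow(B, -1), Add(12, q))) (Function('j')(q, B) = Add(Mul(Add(q, 12), Pow(Add(B, B), -1)), Mul(-1, q)) = Add(Mul(Add(12, q), Pow(Mul(2, B), -1)), Mul(-1, q)) = Add(Mul(Add(12, q), Mul(Rational(1, 2), Pow(B, -1))), Mul(-1, q)) = Add(Mul(Rational(1, 2), Pow(B, -1), Add(12, q)), Mul(-1, q)) = Add(Mul(-1, q), Mul(Rational(1, 2), Pow(B, -1), Add(12, q))))
U = Rational(934, 5) (U = Add(Rational(14, 5), 184) = Rational(934, 5) ≈ 186.80)
Pow(Add(U, Function('j')(4, 9)), Rational(1, 2)) = Pow(Add(Rational(934, 5), Mul(Pow(9, -1), Add(6, Mul(Rational(1, 2), 4), Mul(-1, 9, 4)))), Rational(1, 2)) = Pow(Add(Rational(934, 5), Mul(Rational(1, 9), Add(6, 2, -36))), Rational(1, 2)) = Pow(Add(Rational(934, 5), Mul(Rational(1, 9), -28)), Rational(1, 2)) = Pow(Add(Rational(934, 5), Rational(-28, 9)), Rational(1, 2)) = Pow(Rational(8266, 45), Rational(1, 2)) = Mul(Rational(1, 15), Pow(41330, Rational(1, 2)))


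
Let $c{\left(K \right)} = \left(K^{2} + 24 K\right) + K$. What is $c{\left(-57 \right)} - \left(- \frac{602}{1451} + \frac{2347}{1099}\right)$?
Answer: $\frac{2905895877}{1594649} \approx 1822.3$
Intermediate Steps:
$c{\left(K \right)} = K^{2} + 25 K$
$c{\left(-57 \right)} - \left(- \frac{602}{1451} + \frac{2347}{1099}\right) = - 57 \left(25 - 57\right) - \left(- \frac{602}{1451} + \frac{2347}{1099}\right) = \left(-57\right) \left(-32\right) - \frac{2743899}{1594649} = 1824 + \left(\frac{602}{1451} - \frac{2347}{1099}\right) = 1824 - \frac{2743899}{1594649} = \frac{2905895877}{1594649}$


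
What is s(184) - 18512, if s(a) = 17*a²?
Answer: 557040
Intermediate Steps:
s(184) - 18512 = 17*184² - 18512 = 17*33856 - 18512 = 575552 - 18512 = 557040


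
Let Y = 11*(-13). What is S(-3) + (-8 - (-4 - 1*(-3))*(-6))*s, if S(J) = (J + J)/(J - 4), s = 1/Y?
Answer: 956/1001 ≈ 0.95504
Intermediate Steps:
Y = -143
s = -1/143 (s = 1/(-143) = -1/143 ≈ -0.0069930)
S(J) = 2*J/(-4 + J) (S(J) = (2*J)/(-4 + J) = 2*J/(-4 + J))
S(-3) + (-8 - (-4 - 1*(-3))*(-6))*s = 2*(-3)/(-4 - 3) + (-8 - (-4 - 1*(-3))*(-6))*(-1/143) = 2*(-3)/(-7) + (-8 - (-4 + 3)*(-6))*(-1/143) = 2*(-3)*(-⅐) + (-8 - (-1)*(-6))*(-1/143) = 6/7 + (-8 - 1*6)*(-1/143) = 6/7 + (-8 - 6)*(-1/143) = 6/7 - 14*(-1/143) = 6/7 + 14/143 = 956/1001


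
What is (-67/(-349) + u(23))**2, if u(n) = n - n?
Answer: 4489/121801 ≈ 0.036855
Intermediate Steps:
u(n) = 0
(-67/(-349) + u(23))**2 = (-67/(-349) + 0)**2 = (-67*(-1/349) + 0)**2 = (67/349 + 0)**2 = (67/349)**2 = 4489/121801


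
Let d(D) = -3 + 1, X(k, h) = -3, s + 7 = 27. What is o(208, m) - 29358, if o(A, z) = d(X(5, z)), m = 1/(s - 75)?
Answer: -29360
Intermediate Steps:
s = 20 (s = -7 + 27 = 20)
m = -1/55 (m = 1/(20 - 75) = 1/(-55) = -1/55 ≈ -0.018182)
d(D) = -2
o(A, z) = -2
o(208, m) - 29358 = -2 - 29358 = -29360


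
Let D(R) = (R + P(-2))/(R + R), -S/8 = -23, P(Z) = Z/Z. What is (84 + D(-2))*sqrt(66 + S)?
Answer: 1685*sqrt(10)/4 ≈ 1332.1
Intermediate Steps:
P(Z) = 1
S = 184 (S = -8*(-23) = 184)
D(R) = (1 + R)/(2*R) (D(R) = (R + 1)/(R + R) = (1 + R)/((2*R)) = (1 + R)*(1/(2*R)) = (1 + R)/(2*R))
(84 + D(-2))*sqrt(66 + S) = (84 + (1/2)*(1 - 2)/(-2))*sqrt(66 + 184) = (84 + (1/2)*(-1/2)*(-1))*sqrt(250) = (84 + 1/4)*(5*sqrt(10)) = 337*(5*sqrt(10))/4 = 1685*sqrt(10)/4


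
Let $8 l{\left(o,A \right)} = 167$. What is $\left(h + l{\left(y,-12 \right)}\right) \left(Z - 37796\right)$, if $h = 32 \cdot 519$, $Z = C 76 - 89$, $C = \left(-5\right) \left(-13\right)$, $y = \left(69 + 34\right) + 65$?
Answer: $- \frac{4382706295}{8} \approx -5.4784 \cdot 10^{8}$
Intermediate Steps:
$y = 168$ ($y = 103 + 65 = 168$)
$l{\left(o,A \right)} = \frac{167}{8}$ ($l{\left(o,A \right)} = \frac{1}{8} \cdot 167 = \frac{167}{8}$)
$C = 65$
$Z = 4851$ ($Z = 65 \cdot 76 - 89 = 4940 - 89 = 4851$)
$h = 16608$
$\left(h + l{\left(y,-12 \right)}\right) \left(Z - 37796\right) = \left(16608 + \frac{167}{8}\right) \left(4851 - 37796\right) = \frac{133031}{8} \left(-32945\right) = - \frac{4382706295}{8}$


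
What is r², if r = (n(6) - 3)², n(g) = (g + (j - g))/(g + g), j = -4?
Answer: 10000/81 ≈ 123.46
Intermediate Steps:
n(g) = -2/g (n(g) = (g + (-4 - g))/(g + g) = -4*1/(2*g) = -2/g)
r = 100/9 (r = (-2/6 - 3)² = (-2*⅙ - 3)² = (-⅓ - 3)² = (-10/3)² = 100/9 ≈ 11.111)
r² = (100/9)² = 10000/81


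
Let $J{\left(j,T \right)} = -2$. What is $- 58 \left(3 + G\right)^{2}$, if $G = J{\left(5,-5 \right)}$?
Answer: $-58$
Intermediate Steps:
$G = -2$
$- 58 \left(3 + G\right)^{2} = - 58 \left(3 - 2\right)^{2} = - 58 \cdot 1^{2} = \left(-58\right) 1 = -58$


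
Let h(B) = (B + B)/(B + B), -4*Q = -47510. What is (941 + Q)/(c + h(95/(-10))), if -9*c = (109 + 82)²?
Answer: -230733/72944 ≈ -3.1632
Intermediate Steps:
Q = 23755/2 (Q = -¼*(-47510) = 23755/2 ≈ 11878.)
h(B) = 1 (h(B) = (2*B)/((2*B)) = (2*B)*(1/(2*B)) = 1)
c = -36481/9 (c = -(109 + 82)²/9 = -⅑*191² = -⅑*36481 = -36481/9 ≈ -4053.4)
(941 + Q)/(c + h(95/(-10))) = (941 + 23755/2)/(-36481/9 + 1) = 25637/(2*(-36472/9)) = (25637/2)*(-9/36472) = -230733/72944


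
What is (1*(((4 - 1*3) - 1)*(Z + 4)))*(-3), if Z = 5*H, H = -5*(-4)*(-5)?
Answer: 0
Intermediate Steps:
H = -100 (H = 20*(-5) = -100)
Z = -500 (Z = 5*(-100) = -500)
(1*(((4 - 1*3) - 1)*(Z + 4)))*(-3) = (1*(((4 - 1*3) - 1)*(-500 + 4)))*(-3) = (1*(((4 - 3) - 1)*(-496)))*(-3) = (1*((1 - 1)*(-496)))*(-3) = (1*(0*(-496)))*(-3) = (1*0)*(-3) = 0*(-3) = 0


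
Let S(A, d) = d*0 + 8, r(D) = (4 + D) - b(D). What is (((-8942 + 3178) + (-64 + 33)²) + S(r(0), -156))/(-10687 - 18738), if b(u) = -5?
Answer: 959/5885 ≈ 0.16296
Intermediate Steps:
r(D) = 9 + D (r(D) = (4 + D) - 1*(-5) = (4 + D) + 5 = 9 + D)
S(A, d) = 8 (S(A, d) = 0 + 8 = 8)
(((-8942 + 3178) + (-64 + 33)²) + S(r(0), -156))/(-10687 - 18738) = (((-8942 + 3178) + (-64 + 33)²) + 8)/(-10687 - 18738) = ((-5764 + (-31)²) + 8)/(-29425) = ((-5764 + 961) + 8)*(-1/29425) = (-4803 + 8)*(-1/29425) = -4795*(-1/29425) = 959/5885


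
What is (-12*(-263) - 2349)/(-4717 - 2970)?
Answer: -807/7687 ≈ -0.10498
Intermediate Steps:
(-12*(-263) - 2349)/(-4717 - 2970) = (3156 - 2349)/(-7687) = 807*(-1/7687) = -807/7687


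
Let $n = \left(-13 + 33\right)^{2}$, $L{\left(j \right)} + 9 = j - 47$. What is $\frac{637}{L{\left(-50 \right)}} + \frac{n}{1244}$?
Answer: $- \frac{187507}{32966} \approx -5.6879$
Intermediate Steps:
$L{\left(j \right)} = -56 + j$ ($L{\left(j \right)} = -9 + \left(j - 47\right) = -9 + \left(-47 + j\right) = -56 + j$)
$n = 400$ ($n = 20^{2} = 400$)
$\frac{637}{L{\left(-50 \right)}} + \frac{n}{1244} = \frac{637}{-56 - 50} + \frac{400}{1244} = \frac{637}{-106} + 400 \cdot \frac{1}{1244} = 637 \left(- \frac{1}{106}\right) + \frac{100}{311} = - \frac{637}{106} + \frac{100}{311} = - \frac{187507}{32966}$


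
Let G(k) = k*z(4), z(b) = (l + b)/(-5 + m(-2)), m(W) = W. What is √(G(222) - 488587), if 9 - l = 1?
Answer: I*√23959411/7 ≈ 699.26*I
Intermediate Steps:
l = 8 (l = 9 - 1*1 = 9 - 1 = 8)
z(b) = -8/7 - b/7 (z(b) = (8 + b)/(-5 - 2) = (8 + b)/(-7) = (8 + b)*(-⅐) = -8/7 - b/7)
G(k) = -12*k/7 (G(k) = k*(-8/7 - ⅐*4) = k*(-8/7 - 4/7) = k*(-12/7) = -12*k/7)
√(G(222) - 488587) = √(-12/7*222 - 488587) = √(-2664/7 - 488587) = √(-3422773/7) = I*√23959411/7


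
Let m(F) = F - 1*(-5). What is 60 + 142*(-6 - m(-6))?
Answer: -650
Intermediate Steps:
m(F) = 5 + F (m(F) = F + 5 = 5 + F)
60 + 142*(-6 - m(-6)) = 60 + 142*(-6 - (5 - 6)) = 60 + 142*(-6 - 1*(-1)) = 60 + 142*(-6 + 1) = 60 + 142*(-5) = 60 - 710 = -650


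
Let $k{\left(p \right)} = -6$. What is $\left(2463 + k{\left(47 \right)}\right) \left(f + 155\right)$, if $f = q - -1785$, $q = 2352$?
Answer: $10545444$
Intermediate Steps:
$f = 4137$ ($f = 2352 - -1785 = 2352 + 1785 = 4137$)
$\left(2463 + k{\left(47 \right)}\right) \left(f + 155\right) = \left(2463 - 6\right) \left(4137 + 155\right) = 2457 \cdot 4292 = 10545444$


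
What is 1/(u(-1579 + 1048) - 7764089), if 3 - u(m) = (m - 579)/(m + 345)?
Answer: -31/240686851 ≈ -1.2880e-7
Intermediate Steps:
u(m) = 3 - (-579 + m)/(345 + m) (u(m) = 3 - (m - 579)/(m + 345) = 3 - (-579 + m)/(345 + m))
1/(u(-1579 + 1048) - 7764089) = 1/(2*(807 + (-1579 + 1048))/(345 + (-1579 + 1048)) - 7764089) = 1/(2*(807 - 531)/(345 - 531) - 7764089) = 1/(2*276/(-186) - 7764089) = 1/(2*(-1/186)*276 - 7764089) = 1/(-92/31 - 7764089) = 1/(-240686851/31) = -31/240686851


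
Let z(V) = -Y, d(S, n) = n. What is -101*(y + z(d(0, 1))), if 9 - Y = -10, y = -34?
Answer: 5353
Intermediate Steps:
Y = 19 (Y = 9 - 1*(-10) = 9 + 10 = 19)
z(V) = -19 (z(V) = -1*19 = -19)
-101*(y + z(d(0, 1))) = -101*(-34 - 19) = -101*(-53) = 5353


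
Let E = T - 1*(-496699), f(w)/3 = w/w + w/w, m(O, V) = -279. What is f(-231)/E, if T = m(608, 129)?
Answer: 3/248210 ≈ 1.2087e-5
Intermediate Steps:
T = -279
f(w) = 6 (f(w) = 3*(w/w + w/w) = 3*(1 + 1) = 3*2 = 6)
E = 496420 (E = -279 - 1*(-496699) = -279 + 496699 = 496420)
f(-231)/E = 6/496420 = 6*(1/496420) = 3/248210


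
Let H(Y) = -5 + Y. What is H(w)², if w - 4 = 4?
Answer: 9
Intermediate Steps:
w = 8 (w = 4 + 4 = 8)
H(w)² = (-5 + 8)² = 3² = 9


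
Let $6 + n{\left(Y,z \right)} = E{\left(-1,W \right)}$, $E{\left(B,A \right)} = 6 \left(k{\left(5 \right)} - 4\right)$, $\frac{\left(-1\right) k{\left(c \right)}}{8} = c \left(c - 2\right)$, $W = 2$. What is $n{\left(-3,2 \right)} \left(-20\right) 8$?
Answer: $120000$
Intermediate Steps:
$k{\left(c \right)} = - 8 c \left(-2 + c\right)$ ($k{\left(c \right)} = - 8 c \left(c - 2\right) = - 8 c \left(-2 + c\right)$)
$E{\left(B,A \right)} = -744$ ($E{\left(B,A \right)} = 6 \left(8 \cdot 5 \left(2 - 5\right) - 4\right) = 6 \left(8 \cdot 5 \left(-3\right) - 4\right) = 6 \left(-120 - 4\right) = 6 \left(-124\right) = -744$)
$n{\left(Y,z \right)} = -750$ ($n{\left(Y,z \right)} = -6 - 744 = -750$)
$n{\left(-3,2 \right)} \left(-20\right) 8 = \left(-750\right) \left(-20\right) 8 = 15000 \cdot 8 = 120000$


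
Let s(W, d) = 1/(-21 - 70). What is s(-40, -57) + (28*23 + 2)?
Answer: 58785/91 ≈ 645.99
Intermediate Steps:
s(W, d) = -1/91 (s(W, d) = 1/(-91) = -1/91)
s(-40, -57) + (28*23 + 2) = -1/91 + (28*23 + 2) = -1/91 + (644 + 2) = -1/91 + 646 = 58785/91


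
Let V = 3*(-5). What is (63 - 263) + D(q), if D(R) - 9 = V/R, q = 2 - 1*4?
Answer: -367/2 ≈ -183.50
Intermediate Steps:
q = -2 (q = 2 - 4 = -2)
V = -15
D(R) = 9 - 15/R
(63 - 263) + D(q) = (63 - 263) + (9 - 15/(-2)) = -200 + (9 - 15*(-½)) = -200 + (9 + 15/2) = -200 + 33/2 = -367/2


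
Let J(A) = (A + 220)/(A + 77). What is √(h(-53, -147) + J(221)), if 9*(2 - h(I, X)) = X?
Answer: √15835422/894 ≈ 4.4512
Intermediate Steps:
J(A) = (220 + A)/(77 + A)
h(I, X) = 2 - X/9
√(h(-53, -147) + J(221)) = √((2 - ⅑*(-147)) + (220 + 221)/(77 + 221)) = √((2 + 49/3) + 441/298) = √(55/3 + (1/298)*441) = √(55/3 + 441/298) = √(17713/894) = √15835422/894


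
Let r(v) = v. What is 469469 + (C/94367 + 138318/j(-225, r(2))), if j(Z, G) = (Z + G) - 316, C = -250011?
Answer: 3409399430666/7266259 ≈ 4.6921e+5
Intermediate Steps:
j(Z, G) = -316 + G + Z (j(Z, G) = (G + Z) - 316 = -316 + G + Z)
469469 + (C/94367 + 138318/j(-225, r(2))) = 469469 + (-250011/94367 + 138318/(-316 + 2 - 225)) = 469469 + (-250011*1/94367 + 138318/(-539)) = 469469 + (-250011/94367 + 138318*(-1/539)) = 469469 + (-250011/94367 - 138318/539) = 469469 - 1883915805/7266259 = 3409399430666/7266259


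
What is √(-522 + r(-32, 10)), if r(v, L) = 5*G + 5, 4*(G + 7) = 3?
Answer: I*√2193/2 ≈ 23.415*I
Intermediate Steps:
G = -25/4 (G = -7 + (¼)*3 = -7 + ¾ = -25/4 ≈ -6.2500)
r(v, L) = -105/4 (r(v, L) = 5*(-25/4) + 5 = -125/4 + 5 = -105/4)
√(-522 + r(-32, 10)) = √(-522 - 105/4) = √(-2193/4) = I*√2193/2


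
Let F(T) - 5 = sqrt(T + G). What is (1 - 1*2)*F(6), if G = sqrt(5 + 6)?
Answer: -5 - sqrt(6 + sqrt(11)) ≈ -8.0523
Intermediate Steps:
G = sqrt(11) ≈ 3.3166
F(T) = 5 + sqrt(T + sqrt(11))
(1 - 1*2)*F(6) = (1 - 1*2)*(5 + sqrt(6 + sqrt(11))) = (1 - 2)*(5 + sqrt(6 + sqrt(11))) = -(5 + sqrt(6 + sqrt(11))) = -5 - sqrt(6 + sqrt(11))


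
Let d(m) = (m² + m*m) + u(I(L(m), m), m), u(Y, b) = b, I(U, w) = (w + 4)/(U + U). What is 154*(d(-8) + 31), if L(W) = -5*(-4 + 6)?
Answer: 23254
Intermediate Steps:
L(W) = -10 (L(W) = -5*2 = -10)
I(U, w) = (4 + w)/(2*U) (I(U, w) = (4 + w)/((2*U)) = (4 + w)*(1/(2*U)) = (4 + w)/(2*U))
d(m) = m + 2*m² (d(m) = (m² + m*m) + m = (m² + m²) + m = 2*m² + m = m + 2*m²)
154*(d(-8) + 31) = 154*(-8*(1 + 2*(-8)) + 31) = 154*(-8*(1 - 16) + 31) = 154*(-8*(-15) + 31) = 154*(120 + 31) = 154*151 = 23254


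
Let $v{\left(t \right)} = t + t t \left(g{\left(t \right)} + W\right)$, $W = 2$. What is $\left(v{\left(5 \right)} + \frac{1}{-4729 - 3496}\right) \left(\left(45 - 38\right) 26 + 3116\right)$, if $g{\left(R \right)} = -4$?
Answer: $- \frac{1220675548}{8225} \approx -1.4841 \cdot 10^{5}$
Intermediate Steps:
$v{\left(t \right)} = t - 2 t^{2}$ ($v{\left(t \right)} = t + t t \left(-4 + 2\right) = t + t^{2} \left(-2\right) = t - 2 t^{2}$)
$\left(v{\left(5 \right)} + \frac{1}{-4729 - 3496}\right) \left(\left(45 - 38\right) 26 + 3116\right) = \left(5 \left(1 - 10\right) + \frac{1}{-4729 - 3496}\right) \left(\left(45 - 38\right) 26 + 3116\right) = \left(5 \left(1 - 10\right) + \frac{1}{-8225}\right) \left(7 \cdot 26 + 3116\right) = \left(5 \left(-9\right) - \frac{1}{8225}\right) \left(182 + 3116\right) = \left(-45 - \frac{1}{8225}\right) 3298 = \left(- \frac{370126}{8225}\right) 3298 = - \frac{1220675548}{8225}$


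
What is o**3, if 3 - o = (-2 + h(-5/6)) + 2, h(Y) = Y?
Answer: 12167/216 ≈ 56.329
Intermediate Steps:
o = 23/6 (o = 3 - ((-2 - 5/6) + 2) = 3 - (-17/6 + 2) = 3 - 1*(-5/6) = 3 + 5/6 = 23/6 ≈ 3.8333)
o**3 = (23/6)**3 = 12167/216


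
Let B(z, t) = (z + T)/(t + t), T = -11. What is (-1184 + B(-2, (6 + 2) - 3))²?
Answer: 140493609/100 ≈ 1.4049e+6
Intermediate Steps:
B(z, t) = (-11 + z)/(2*t) (B(z, t) = (z - 11)/(t + t) = (-11 + z)/((2*t)) = (-11 + z)*(1/(2*t)) = (-11 + z)/(2*t))
(-1184 + B(-2, (6 + 2) - 3))² = (-1184 + (-11 - 2)/(2*((6 + 2) - 3)))² = (-1184 + (½)*(-13)/(8 - 3))² = (-1184 + (½)*(-13)/5)² = (-1184 + (½)*(⅕)*(-13))² = (-1184 - 13/10)² = (-11853/10)² = 140493609/100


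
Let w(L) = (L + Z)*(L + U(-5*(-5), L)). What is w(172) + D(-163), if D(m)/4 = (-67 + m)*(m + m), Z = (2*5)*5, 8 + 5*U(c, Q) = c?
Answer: 1694294/5 ≈ 3.3886e+5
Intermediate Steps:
U(c, Q) = -8/5 + c/5
Z = 50 (Z = 10*5 = 50)
w(L) = (50 + L)*(17/5 + L) (w(L) = (L + 50)*(L + (-8/5 + (-5*(-5))/5)) = (50 + L)*(L + (-8/5 + (⅕)*25)) = (50 + L)*(L + (-8/5 + 5)) = (50 + L)*(L + 17/5) = (50 + L)*(17/5 + L))
D(m) = 8*m*(-67 + m) (D(m) = 4*((-67 + m)*(m + m)) = 4*((-67 + m)*(2*m)) = 4*(2*m*(-67 + m)) = 8*m*(-67 + m))
w(172) + D(-163) = (170 + 172² + (267/5)*172) + 8*(-163)*(-67 - 163) = (170 + 29584 + 45924/5) + 8*(-163)*(-230) = 194694/5 + 299920 = 1694294/5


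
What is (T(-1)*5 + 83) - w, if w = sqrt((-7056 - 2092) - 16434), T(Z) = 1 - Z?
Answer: 93 - I*sqrt(25582) ≈ 93.0 - 159.94*I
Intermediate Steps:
w = I*sqrt(25582) (w = sqrt(-9148 - 16434) = sqrt(-25582) = I*sqrt(25582) ≈ 159.94*I)
(T(-1)*5 + 83) - w = ((1 - 1*(-1))*5 + 83) - I*sqrt(25582) = ((1 + 1)*5 + 83) - I*sqrt(25582) = (2*5 + 83) - I*sqrt(25582) = (10 + 83) - I*sqrt(25582) = 93 - I*sqrt(25582)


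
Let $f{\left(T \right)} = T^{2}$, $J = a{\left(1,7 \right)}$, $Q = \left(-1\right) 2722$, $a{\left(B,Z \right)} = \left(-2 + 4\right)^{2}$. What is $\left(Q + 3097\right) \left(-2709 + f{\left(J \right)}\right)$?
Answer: $-1009875$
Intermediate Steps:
$a{\left(B,Z \right)} = 4$ ($a{\left(B,Z \right)} = 2^{2} = 4$)
$Q = -2722$
$J = 4$
$\left(Q + 3097\right) \left(-2709 + f{\left(J \right)}\right) = \left(-2722 + 3097\right) \left(-2709 + 4^{2}\right) = 375 \left(-2709 + 16\right) = 375 \left(-2693\right) = -1009875$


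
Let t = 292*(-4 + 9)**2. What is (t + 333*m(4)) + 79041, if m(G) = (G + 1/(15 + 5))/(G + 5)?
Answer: 1729817/20 ≈ 86491.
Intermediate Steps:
m(G) = (1/20 + G)/(5 + G) (m(G) = (G + 1/20)/(5 + G) = (1/20 + G)/(5 + G))
t = 7300 (t = 292*5**2 = 292*25 = 7300)
(t + 333*m(4)) + 79041 = (7300 + 333*((1/20 + 4)/(5 + 4))) + 79041 = (7300 + 333*((81/20)/9)) + 79041 = (7300 + 333*((1/9)*(81/20))) + 79041 = (7300 + 333*(9/20)) + 79041 = (7300 + 2997/20) + 79041 = 148997/20 + 79041 = 1729817/20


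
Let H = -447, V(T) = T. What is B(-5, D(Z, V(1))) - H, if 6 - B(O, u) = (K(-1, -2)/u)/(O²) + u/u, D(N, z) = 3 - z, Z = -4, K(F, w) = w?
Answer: 11301/25 ≈ 452.04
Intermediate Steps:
B(O, u) = 5 + 2/(O²*u) (B(O, u) = 6 - ((-2/u)/(O²) + u/u) = 6 - ((-2/u)/O² + 1) = 6 - (-2/(O²*u) + 1) = 6 - (1 - 2/(O²*u)) = 6 + (-1 + 2/(O²*u)) = 5 + 2/(O²*u))
B(-5, D(Z, V(1))) - H = (5 + 2/((-5)²*(3 - 1*1))) - 1*(-447) = (5 + 2*(1/25)/(3 - 1)) + 447 = (5 + 2*(1/25)/2) + 447 = (5 + 2*(1/25)*(½)) + 447 = (5 + 1/25) + 447 = 126/25 + 447 = 11301/25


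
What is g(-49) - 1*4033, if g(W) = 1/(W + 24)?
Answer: -100826/25 ≈ -4033.0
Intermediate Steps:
g(W) = 1/(24 + W)
g(-49) - 1*4033 = 1/(24 - 49) - 1*4033 = 1/(-25) - 4033 = -1/25 - 4033 = -100826/25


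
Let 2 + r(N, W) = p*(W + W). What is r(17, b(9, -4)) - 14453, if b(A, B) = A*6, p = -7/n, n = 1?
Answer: -15211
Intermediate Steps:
p = -7 (p = -7/1 = -7*1 = -7)
b(A, B) = 6*A
r(N, W) = -2 - 14*W (r(N, W) = -2 - 7*(W + W) = -2 - 14*W)
r(17, b(9, -4)) - 14453 = (-2 - 84*9) - 14453 = (-2 - 14*54) - 14453 = (-2 - 756) - 14453 = -758 - 14453 = -15211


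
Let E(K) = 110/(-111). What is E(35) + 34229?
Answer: 3799309/111 ≈ 34228.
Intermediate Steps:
E(K) = -110/111 (E(K) = 110*(-1/111) = -110/111)
E(35) + 34229 = -110/111 + 34229 = 3799309/111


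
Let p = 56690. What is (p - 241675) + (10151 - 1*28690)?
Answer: -203524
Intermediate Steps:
(p - 241675) + (10151 - 1*28690) = (56690 - 241675) + (10151 - 1*28690) = -184985 + (10151 - 28690) = -184985 - 18539 = -203524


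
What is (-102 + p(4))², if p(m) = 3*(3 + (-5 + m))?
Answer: 9216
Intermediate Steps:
p(m) = -6 + 3*m (p(m) = 3*(-2 + m) = -6 + 3*m)
(-102 + p(4))² = (-102 + (-6 + 3*4))² = (-102 + (-6 + 12))² = (-102 + 6)² = (-96)² = 9216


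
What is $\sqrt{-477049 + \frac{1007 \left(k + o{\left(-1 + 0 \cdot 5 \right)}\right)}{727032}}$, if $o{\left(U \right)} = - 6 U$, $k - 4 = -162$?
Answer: $\frac{58 i \sqrt{1171208656119}}{90879} \approx 690.69 i$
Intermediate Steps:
$k = -158$ ($k = 4 - 162 = -158$)
$\sqrt{-477049 + \frac{1007 \left(k + o{\left(-1 + 0 \cdot 5 \right)}\right)}{727032}} = \sqrt{-477049 + \frac{1007 \left(-158 - 6 \left(-1 + 0 \cdot 5\right)\right)}{727032}} = \sqrt{-477049 + 1007 \left(-158 - 6 \left(-1 + 0\right)\right) \frac{1}{727032}} = \sqrt{-477049 + 1007 \left(-158 - -6\right) \frac{1}{727032}} = \sqrt{-477049 + 1007 \left(-158 + 6\right) \frac{1}{727032}} = \sqrt{-477049 + 1007 \left(-152\right) \frac{1}{727032}} = \sqrt{-477049 - \frac{19133}{90879}} = \sqrt{- \frac{43353755204}{90879}} = \frac{58 i \sqrt{1171208656119}}{90879}$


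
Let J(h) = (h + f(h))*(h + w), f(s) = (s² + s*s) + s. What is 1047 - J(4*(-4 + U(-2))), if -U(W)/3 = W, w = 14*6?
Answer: -12201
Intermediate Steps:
w = 84
U(W) = -3*W
f(s) = s + 2*s² (f(s) = (s² + s²) + s = 2*s² + s = s + 2*s²)
J(h) = (84 + h)*(h + h*(1 + 2*h)) (J(h) = (h + h*(1 + 2*h))*(h + 84) = (h + h*(1 + 2*h))*(84 + h) = (84 + h)*(h + h*(1 + 2*h)))
1047 - J(4*(-4 + U(-2))) = 1047 - 2*4*(-4 - 3*(-2))*(84 + (4*(-4 - 3*(-2)))² + 85*(4*(-4 - 3*(-2)))) = 1047 - 2*4*(-4 + 6)*(84 + (4*(-4 + 6))² + 85*(4*(-4 + 6))) = 1047 - 2*4*2*(84 + (4*2)² + 85*(4*2)) = 1047 - 2*8*(84 + 8² + 85*8) = 1047 - 2*8*(84 + 64 + 680) = 1047 - 2*8*828 = 1047 - 1*13248 = 1047 - 13248 = -12201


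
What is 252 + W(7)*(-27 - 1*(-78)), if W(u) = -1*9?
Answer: -207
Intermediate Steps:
W(u) = -9
252 + W(7)*(-27 - 1*(-78)) = 252 - 9*(-27 - 1*(-78)) = 252 - 9*(-27 + 78) = 252 - 9*51 = 252 - 459 = -207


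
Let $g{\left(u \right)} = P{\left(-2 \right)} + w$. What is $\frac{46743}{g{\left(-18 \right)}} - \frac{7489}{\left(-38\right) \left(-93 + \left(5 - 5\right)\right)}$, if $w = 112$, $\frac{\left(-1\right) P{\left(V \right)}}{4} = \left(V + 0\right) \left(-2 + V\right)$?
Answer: $\frac{82295321}{141360} \approx 582.17$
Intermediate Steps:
$P{\left(V \right)} = - 4 V \left(-2 + V\right)$ ($P{\left(V \right)} = - 4 \left(V + 0\right) \left(-2 + V\right) = - 4 V \left(-2 + V\right)$)
$g{\left(u \right)} = 80$ ($g{\left(u \right)} = 4 \left(-2\right) \left(2 - -2\right) + 112 = 4 \left(-2\right) \left(2 + 2\right) + 112 = 4 \left(-2\right) 4 + 112 = -32 + 112 = 80$)
$\frac{46743}{g{\left(-18 \right)}} - \frac{7489}{\left(-38\right) \left(-93 + \left(5 - 5\right)\right)} = \frac{46743}{80} - \frac{7489}{\left(-38\right) \left(-93 + \left(5 - 5\right)\right)} = 46743 \cdot \frac{1}{80} - \frac{7489}{\left(-38\right) \left(-93 + \left(5 - 5\right)\right)} = \frac{46743}{80} - \frac{7489}{\left(-38\right) \left(-93 + 0\right)} = \frac{46743}{80} - \frac{7489}{\left(-38\right) \left(-93\right)} = \frac{46743}{80} - \frac{7489}{3534} = \frac{82295321}{141360}$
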